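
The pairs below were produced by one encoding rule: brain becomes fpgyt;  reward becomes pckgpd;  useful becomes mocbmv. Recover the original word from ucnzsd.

method

Each letter's alphabet position (a=0..z=25) is mapped through 25·x+6 mod 26 — an affine cipher.
Decoding ucnzsd: u(20)→25·(20−6)≡12=m; c(2)→25·(2−6)≡4=e; n(13)→25·(13−6)≡19=t; z(25)→25·(25−6)≡7=h; s(18)→25·(18−6)≡14=o; d(3)→25·(3−6)≡3=d (all mod 26).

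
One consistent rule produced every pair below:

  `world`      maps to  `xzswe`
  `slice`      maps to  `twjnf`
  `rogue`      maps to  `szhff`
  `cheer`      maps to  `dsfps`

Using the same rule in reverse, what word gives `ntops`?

Shifts by position in world: pos 0: w→x (+1), pos 1: o→z (+11), pos 2: r→s (+1), pos 3: l→w (+11) — repeating every 2. The shifts repeat in a cycle of length 2: positions 0,1,… shift by +1, +11, then the pattern repeats.
Reversing it on ntops: n−1=m, t−11=i, o−1=n, p−11=e, s−1=r.

miner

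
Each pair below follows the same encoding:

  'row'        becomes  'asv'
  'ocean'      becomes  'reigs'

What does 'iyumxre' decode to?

The output letters match the input read backwards, each shifted +4: row reversed is wor. Read the word backwards and shift each letter +4.
Undoing it on iyumxre: shift back: i−4=e, y−4=u, u−4=q, m−4=i, x−4=t, r−4=n, e−4=a → euqitna; then reverse → antique.

antique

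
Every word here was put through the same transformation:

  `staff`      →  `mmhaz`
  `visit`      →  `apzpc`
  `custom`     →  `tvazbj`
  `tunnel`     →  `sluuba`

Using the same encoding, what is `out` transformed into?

abv

Two steps: reverse the string, then apply a Caesar shift of +7.
For out: reverse → tuo; then shift: t+7=a, u+7=b, o+7=v.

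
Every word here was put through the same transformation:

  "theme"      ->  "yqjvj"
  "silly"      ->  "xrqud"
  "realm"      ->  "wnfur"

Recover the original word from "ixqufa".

Shifts by position in theme: pos 0: t→y (+5), pos 1: h→q (+9), pos 2: e→j (+5), pos 3: m→v (+9) — repeating every 2. A repeating key of period 2 is used — shifts +5, +9 over and over.
Reversing it on ixqufa: i−5=d, x−9=o, q−5=l, u−9=l, f−5=a, a−9=r.

dollar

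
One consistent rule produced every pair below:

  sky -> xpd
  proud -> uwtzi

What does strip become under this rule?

Compare letters: s→x is +5, k→p is +5, y→d is +5 — a constant shift. Each letter is shifted forward by 5 in the alphabet (a Caesar shift of +5).
On strip: s+5=x, t+5=y, r+5=w, i+5=n, p+5=u.

xywnu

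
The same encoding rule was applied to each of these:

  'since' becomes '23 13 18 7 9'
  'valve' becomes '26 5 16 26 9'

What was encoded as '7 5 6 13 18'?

s is letter #19 and maps to 23: an offset of 4. Letters become their 1-based position plus 4 (so a→5, b→6, …).
Reversing it on 7 5 6 13 18: 7→(7−4)÷1=3=c, 5→(5−4)÷1=1=a, 6→(6−4)÷1=2=b, 13→(13−4)÷1=9=i, 18→(18−4)÷1=14=n.

cabin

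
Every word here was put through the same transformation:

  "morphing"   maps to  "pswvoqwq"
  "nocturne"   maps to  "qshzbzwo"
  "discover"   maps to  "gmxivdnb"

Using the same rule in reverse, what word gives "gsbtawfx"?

In morphing: m→p is +3, o→s is +4, r→w is +5, p→v is +6 — the shift increases by 1 each position. The shift increases by 1 at each position, starting from +3: 3, 4, 5, ….
Reversing it on gsbtawfx: g−3=d, s−4=o, b−5=w, t−6=n, a−7=t, w−8=o, f−9=w, x−10=n.

downtown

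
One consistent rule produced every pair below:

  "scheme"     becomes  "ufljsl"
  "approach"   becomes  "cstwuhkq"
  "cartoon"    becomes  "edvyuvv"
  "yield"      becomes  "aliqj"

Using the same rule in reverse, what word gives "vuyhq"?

truck

In scheme: s→u is +2, c→f is +3, h→l is +4, e→j is +5 — the shift increases by 1 each position. Each letter shifts forward by (position + 2), i.e. 2, 3, 4, … — the shift grows by one for each successive letter.
Decoding vuyhq: v−2=t, u−3=r, y−4=u, h−5=c, q−6=k.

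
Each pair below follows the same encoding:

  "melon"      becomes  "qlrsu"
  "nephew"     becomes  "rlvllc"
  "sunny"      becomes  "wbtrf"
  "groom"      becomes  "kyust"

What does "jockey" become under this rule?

Shifts by position in melon: pos 0: m→q (+4), pos 1: e→l (+7), pos 2: l→r (+6), pos 3: o→s (+4), pos 4: n→u (+7) — repeating every 3. It's a Vigenère-style cipher with numeric key [4,7,6]: position i shifts by key[i mod 3].
For jockey: j+4=n, o+7=v, c+6=i, k+4=o, e+7=l, y+6=e.

nviole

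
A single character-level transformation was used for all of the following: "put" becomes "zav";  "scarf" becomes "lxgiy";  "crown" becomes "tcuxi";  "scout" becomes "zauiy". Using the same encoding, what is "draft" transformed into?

The output letters match the input read backwards, each shifted +6: put reversed is tup. Two steps: reverse the string, then apply a Caesar shift of +6.
For draft: reverse → tfard; then shift: t+6=z, f+6=l, a+6=g, r+6=x, d+6=j.

zlgxj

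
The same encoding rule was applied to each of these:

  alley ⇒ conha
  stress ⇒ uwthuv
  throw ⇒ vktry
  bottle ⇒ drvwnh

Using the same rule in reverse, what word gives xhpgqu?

Shifts by position in alley: pos 0: a→c (+2), pos 1: l→o (+3), pos 2: l→n (+2), pos 3: e→h (+3) — repeating every 2. A repeating key of period 2 is used — shifts +2, +3 over and over.
Undoing it on xhpgqu: x−2=v, h−3=e, p−2=n, g−3=d, q−2=o, u−3=r.

vendor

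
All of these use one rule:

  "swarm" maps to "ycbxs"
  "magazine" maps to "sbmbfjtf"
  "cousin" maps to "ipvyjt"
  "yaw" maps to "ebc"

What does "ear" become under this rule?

Vowels shift forward by 1 and consonants shift forward by 6.
On ear: e(vowel)+1=f, a(vowel)+1=b, r(cons)+6=x.

fbx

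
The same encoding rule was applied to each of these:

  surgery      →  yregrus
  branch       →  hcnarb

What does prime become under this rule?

The output letters match the input read backwards: surgery reversed is yregrus. It's just the letters in reverse order.
On prime: reverse → emirp.

emirp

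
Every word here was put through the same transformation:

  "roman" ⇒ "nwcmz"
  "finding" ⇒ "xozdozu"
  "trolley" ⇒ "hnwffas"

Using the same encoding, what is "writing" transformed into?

This is an affine cipher: with a=0,…,z=25, each position x becomes (23x+12) mod 26.
On writing: w(22)→23·22+12≡24=y; r(17)→23·17+12≡13=n; i(8)→23·8+12≡14=o; t(19)→23·19+12≡7=h; i(8)→23·8+12≡14=o; n(13)→23·13+12≡25=z; g(6)→23·6+12≡20=u (all mod 26).

ynohozu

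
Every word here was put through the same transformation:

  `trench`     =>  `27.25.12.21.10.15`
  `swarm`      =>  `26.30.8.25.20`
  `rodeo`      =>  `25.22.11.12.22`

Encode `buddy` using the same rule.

9.28.11.11.32

t is letter #20 and maps to 27: an offset of 7. Letters become their 1-based position plus 7 (so a→8, b→9, …).
For buddy: b=2→9, u=21→28, d=4→11, d=4→11, y=25→32.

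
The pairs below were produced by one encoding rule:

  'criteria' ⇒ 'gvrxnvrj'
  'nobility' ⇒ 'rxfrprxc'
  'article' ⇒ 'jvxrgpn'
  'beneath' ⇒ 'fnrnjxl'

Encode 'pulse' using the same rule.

tdpwn

Two shifts are in play — +9 for a/e/i/o/u, +4 for every other letter.
For pulse: p(cons)+4=t, u(vowel)+9=d, l(cons)+4=p, s(cons)+4=w, e(vowel)+9=n.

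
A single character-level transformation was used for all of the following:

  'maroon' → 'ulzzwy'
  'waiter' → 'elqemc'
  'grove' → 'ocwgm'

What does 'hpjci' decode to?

zebra

Shifts by position in maroon: pos 0: m→u (+8), pos 1: a→l (+11), pos 2: r→z (+8), pos 3: o→z (+11) — repeating every 2. The shifts repeat in a cycle of length 2: positions 0,1,… shift by +8, +11, then the pattern repeats.
Reversing it on hpjci: h−8=z, p−11=e, j−8=b, c−11=r, i−8=a.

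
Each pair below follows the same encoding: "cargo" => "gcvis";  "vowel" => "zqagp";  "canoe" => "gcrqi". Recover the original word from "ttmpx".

print

Shifts by position in cargo: pos 0: c→g (+4), pos 1: a→c (+2), pos 2: r→v (+4), pos 3: g→i (+2) — repeating every 2. A repeating key of period 2 is used — shifts +4, +2 over and over.
Decoding ttmpx: t−4=p, t−2=r, m−4=i, p−2=n, x−4=t.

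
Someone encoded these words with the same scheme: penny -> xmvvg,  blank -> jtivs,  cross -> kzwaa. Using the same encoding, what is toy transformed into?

bwg

Compare letters: p→x is +8, e→m is +8, n→v is +8 — a constant shift. It's a constant shift of +8 (ROT8).
For toy: t+8=b, o+8=w, y+8=g.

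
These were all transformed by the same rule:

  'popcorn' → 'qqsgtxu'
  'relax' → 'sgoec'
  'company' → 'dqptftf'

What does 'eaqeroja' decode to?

The shift increases by 1 at each position, starting from +1: 1, 2, 3, ….
Decoding eaqeroja: e−1=d, a−2=y, q−3=n, e−4=a, r−5=m, o−6=i, j−7=c, a−8=s.

dynamics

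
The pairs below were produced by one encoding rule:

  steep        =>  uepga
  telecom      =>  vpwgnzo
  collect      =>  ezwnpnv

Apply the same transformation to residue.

Shifts by position in steep: pos 0: s→u (+2), pos 1: t→e (+11), pos 2: e→p (+11), pos 3: e→g (+2), pos 4: p→a (+11) — repeating every 3. It's a Vigenère-style cipher with numeric key [2,11,11]: position i shifts by key[i mod 3].
On residue: r+2=t, e+11=p, s+11=d, i+2=k, d+11=o, u+11=f, e+2=g.

tpdkofg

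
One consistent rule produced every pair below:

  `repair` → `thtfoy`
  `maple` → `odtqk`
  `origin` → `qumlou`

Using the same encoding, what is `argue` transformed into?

cukzk

Each letter shifts forward by (position + 2), i.e. 2, 3, 4, … — the shift grows by one for each successive letter.
On argue: a+2=c, r+3=u, g+4=k, u+5=z, e+6=k.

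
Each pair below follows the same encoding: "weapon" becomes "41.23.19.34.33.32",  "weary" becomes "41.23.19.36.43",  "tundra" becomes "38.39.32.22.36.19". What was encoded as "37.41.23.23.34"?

w is letter #23 and maps to 41: an offset of 18. Each letter is replaced by its alphabet position (a=1..z=26) + 18.
Reversing it on 37.41.23.23.34: 37→(37−18)÷1=19=s, 41→(41−18)÷1=23=w, 23→(23−18)÷1=5=e, 23→(23−18)÷1=5=e, 34→(34−18)÷1=16=p.

sweep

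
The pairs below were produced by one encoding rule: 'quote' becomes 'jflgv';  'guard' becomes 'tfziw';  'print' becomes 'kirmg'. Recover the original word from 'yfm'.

Each pair mirrors across the alphabet (q↔j, u↔f, o↔l): positions sum to 25. Letters are reflected about the middle of the alphabet (position → 25−position): Atbash.
Decoding yfm: y↔b, f↔u, m↔n.

bun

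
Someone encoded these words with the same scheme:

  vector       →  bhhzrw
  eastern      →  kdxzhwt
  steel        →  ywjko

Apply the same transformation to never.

thaku

Shifts by position in vector: pos 0: v→b (+6), pos 1: e→h (+3), pos 2: c→h (+5), pos 3: t→z (+6), pos 4: o→r (+3), pos 5: r→w (+5) — repeating every 3. A repeating key of period 3 is used — shifts +6, +3, +5 over and over.
Applying it to never: n+6=t, e+3=h, v+5=a, e+6=k, r+3=u.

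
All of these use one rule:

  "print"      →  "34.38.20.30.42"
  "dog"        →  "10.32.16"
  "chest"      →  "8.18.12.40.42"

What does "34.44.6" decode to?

The formula is n = 2×(alphabet index, a=1) + 2.
Reversing it on 34.44.6: 34→(34−2)÷2=16=p, 44→(44−2)÷2=21=u, 6→(6−2)÷2=2=b.

pub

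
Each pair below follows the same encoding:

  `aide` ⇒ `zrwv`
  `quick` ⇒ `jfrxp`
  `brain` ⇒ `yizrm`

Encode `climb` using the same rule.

xorny

Treating letters as 0–25, the rule is x ↦ 25x + 25 (mod 26).
Applying it to climb: c(2)→25·2+25≡23=x; l(11)→25·11+25≡14=o; i(8)→25·8+25≡17=r; m(12)→25·12+25≡13=n; b(1)→25·1+25≡24=y (all mod 26).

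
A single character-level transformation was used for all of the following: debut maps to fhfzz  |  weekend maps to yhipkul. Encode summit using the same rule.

uxqroa

Letter i (0-indexed) is shifted by i+2, so successive shifts are 2, 3, 4, ….
For summit: s+2=u, u+3=x, m+4=q, m+5=r, i+6=o, t+7=a.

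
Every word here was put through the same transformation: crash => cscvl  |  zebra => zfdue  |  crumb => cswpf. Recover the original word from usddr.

urban

The shift increases by 1 at each position, starting from +0: 0, 1, 2, ….
Undoing it on usddr: u−0=u, s−1=r, d−2=b, d−3=a, r−4=n.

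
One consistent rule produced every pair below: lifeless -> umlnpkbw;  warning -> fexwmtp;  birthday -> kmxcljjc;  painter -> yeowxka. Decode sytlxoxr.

junction

Shifts by position in lifeless: pos 0: l→u (+9), pos 1: i→m (+4), pos 2: f→l (+6), pos 3: e→n (+9), pos 4: l→p (+4), pos 5: e→k (+6) — repeating every 3. It's a Vigenère-style cipher with numeric key [9,4,6]: position i shifts by key[i mod 3].
Decoding sytlxoxr: s−9=j, y−4=u, t−6=n, l−9=c, x−4=t, o−6=i, x−9=o, r−4=n.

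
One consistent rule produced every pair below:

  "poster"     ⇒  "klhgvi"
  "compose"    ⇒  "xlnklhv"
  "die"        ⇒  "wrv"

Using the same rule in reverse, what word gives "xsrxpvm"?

chicken

Each pair mirrors across the alphabet (p↔k, o↔l, s↔h): positions sum to 25. This is the alphabet-reversal cipher (Atbash): a becomes z, b becomes y, etc.
Decoding xsrxpvm: x↔c, s↔h, r↔i, x↔c, p↔k, v↔e, m↔n.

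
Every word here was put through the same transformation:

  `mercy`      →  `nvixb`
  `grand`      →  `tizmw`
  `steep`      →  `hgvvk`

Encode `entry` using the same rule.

vmgib

Each pair mirrors across the alphabet (m↔n, e↔v, r↔i): positions sum to 25. Letters are reflected about the middle of the alphabet (position → 25−position): Atbash.
For entry: e↔v, n↔m, t↔g, r↔i, y↔b.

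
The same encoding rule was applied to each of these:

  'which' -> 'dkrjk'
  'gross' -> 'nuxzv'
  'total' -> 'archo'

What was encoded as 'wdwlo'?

Shifts by position in which: pos 0: w→d (+7), pos 1: h→k (+3), pos 2: i→r (+9), pos 3: c→j (+7), pos 4: h→k (+3) — repeating every 3. The shifts repeat in a cycle of length 3: positions 0,1,… shift by +7, +3, +9, then the pattern repeats.
Undoing it on wdwlo: w−7=p, d−3=a, w−9=n, l−7=e, o−3=l.

panel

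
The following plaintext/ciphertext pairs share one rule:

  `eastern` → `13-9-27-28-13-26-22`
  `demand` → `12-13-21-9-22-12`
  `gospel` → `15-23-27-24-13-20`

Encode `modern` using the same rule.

e is letter #5 and maps to 13: an offset of 8. Each letter is replaced by its alphabet position (a=1..z=26) + 8.
For modern: m=13→21, o=15→23, d=4→12, e=5→13, r=18→26, n=14→22.

21-23-12-13-26-22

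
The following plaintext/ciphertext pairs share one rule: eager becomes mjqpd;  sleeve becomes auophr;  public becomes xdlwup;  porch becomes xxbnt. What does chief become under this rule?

The shift increases by 1 at each position, starting from +8: 8, 9, 10, ….
For chief: c+8=k, h+9=q, i+10=s, e+11=p, f+12=r.

kqspr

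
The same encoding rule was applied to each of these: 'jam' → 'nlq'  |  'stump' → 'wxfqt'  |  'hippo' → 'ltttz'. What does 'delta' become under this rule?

hppxl

The rule splits by letter class: vowels +11, consonants +4.
Applying it to delta: d(cons)+4=h, e(vowel)+11=p, l(cons)+4=p, t(cons)+4=x, a(vowel)+11=l.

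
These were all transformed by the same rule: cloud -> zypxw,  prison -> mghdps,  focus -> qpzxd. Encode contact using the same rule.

zpsafza

c(2)→z(25) and l(11)→y(24) fit y≡23x+5 (mod 26); the inverse of 23 mod 26 is 17. Treating letters as 0–25, the rule is x ↦ 23x + 5 (mod 26).
For contact: c(2)→23·2+5≡25=z; o(14)→23·14+5≡15=p; n(13)→23·13+5≡18=s; t(19)→23·19+5≡0=a; a(0)→23·0+5≡5=f; c(2)→23·2+5≡25=z; t(19)→23·19+5≡0=a (all mod 26).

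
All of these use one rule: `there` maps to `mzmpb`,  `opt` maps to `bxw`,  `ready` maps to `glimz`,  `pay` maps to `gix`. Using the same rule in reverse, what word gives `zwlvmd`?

vendor

The output letters match the input read backwards, each shifted +8: there reversed is ereht. The word is reversed, then every letter is shifted forward by 8.
Reversing it on zwlvmd: shift back: z−8=r, w−8=o, l−8=d, v−8=n, m−8=e, d−8=v → rodnev; then reverse → vendor.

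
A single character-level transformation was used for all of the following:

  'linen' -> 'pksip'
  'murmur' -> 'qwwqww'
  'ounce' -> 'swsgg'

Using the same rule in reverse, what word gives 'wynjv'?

swift

Shifts by position in linen: pos 0: l→p (+4), pos 1: i→k (+2), pos 2: n→s (+5), pos 3: e→i (+4), pos 4: n→p (+2) — repeating every 3. It's a Vigenère-style cipher with numeric key [4,2,5]: position i shifts by key[i mod 3].
Decoding wynjv: w−4=s, y−2=w, n−5=i, j−4=f, v−2=t.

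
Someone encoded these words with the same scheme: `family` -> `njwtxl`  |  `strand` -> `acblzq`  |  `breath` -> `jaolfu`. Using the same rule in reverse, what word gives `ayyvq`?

Each letter shifts forward by (position + 8), i.e. 8, 9, 10, … — the shift grows by one for each successive letter.
Decoding ayyvq: a−8=s, y−9=p, y−10=o, v−11=k, q−12=e.

spoke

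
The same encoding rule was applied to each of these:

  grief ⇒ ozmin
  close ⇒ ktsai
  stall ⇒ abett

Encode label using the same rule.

The shift depends on letter class: consonant g→o is +8, but vowel i→m is +4. Two shifts are in play — +4 for a/e/i/o/u, +8 for every other letter.
On label: l(cons)+8=t, a(vowel)+4=e, b(cons)+8=j, e(vowel)+4=i, l(cons)+8=t.

tejit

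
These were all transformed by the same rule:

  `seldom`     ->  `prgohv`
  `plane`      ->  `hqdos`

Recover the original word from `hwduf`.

crate

The output letters match the input read backwards, each shifted +3: seldom reversed is modles. Two steps: reverse the string, then apply a Caesar shift of +3.
Decoding hwduf: shift back: h−3=e, w−3=t, d−3=a, u−3=r, f−3=c → etarc; then reverse → crate.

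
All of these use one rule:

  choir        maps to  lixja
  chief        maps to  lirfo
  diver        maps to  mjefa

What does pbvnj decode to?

gamma

Shifts by position in choir: pos 0: c→l (+9), pos 1: h→i (+1), pos 2: o→x (+9), pos 3: i→j (+1) — repeating every 2. It's a Vigenère-style cipher with numeric key [9,1]: position i shifts by key[i mod 2].
Decoding pbvnj: p−9=g, b−1=a, v−9=m, n−1=m, j−9=a.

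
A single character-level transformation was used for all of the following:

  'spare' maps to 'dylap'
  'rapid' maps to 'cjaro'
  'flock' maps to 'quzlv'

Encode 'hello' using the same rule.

snwuz

Shifts by position in spare: pos 0: s→d (+11), pos 1: p→y (+9), pos 2: a→l (+11), pos 3: r→a (+9) — repeating every 2. A repeating key of period 2 is used — shifts +11, +9 over and over.
On hello: h+11=s, e+9=n, l+11=w, l+9=u, o+11=z.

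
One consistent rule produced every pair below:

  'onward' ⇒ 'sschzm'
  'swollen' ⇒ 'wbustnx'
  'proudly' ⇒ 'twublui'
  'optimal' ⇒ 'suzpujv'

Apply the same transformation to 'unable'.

ysgitn

In onward: o→s is +4, n→s is +5, w→c is +6, a→h is +7 — the shift increases by 1 each position. Each letter shifts forward by (position + 4), i.e. 4, 5, 6, … — the shift grows by one for each successive letter.
Applying it to unable: u+4=y, n+5=s, a+6=g, b+7=i, l+8=t, e+9=n.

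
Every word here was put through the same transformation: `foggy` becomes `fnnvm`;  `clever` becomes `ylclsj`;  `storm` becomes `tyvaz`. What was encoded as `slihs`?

label

The output letters match the input read backwards, each shifted +7: foggy reversed is yggof. Two steps: reverse the string, then apply a Caesar shift of +7.
Undoing it on slihs: shift back: s−7=l, l−7=e, i−7=b, h−7=a, s−7=l → lebal; then reverse → label.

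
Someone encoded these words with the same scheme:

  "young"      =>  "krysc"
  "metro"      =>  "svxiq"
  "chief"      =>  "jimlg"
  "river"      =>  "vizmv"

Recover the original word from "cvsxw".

story

The output letters match the input read backwards, each shifted +4: young reversed is gnuoy. The word is reversed, then every letter is shifted forward by 4.
Reversing it on cvsxw: shift back: c−4=y, v−4=r, s−4=o, x−4=t, w−4=s → yrots; then reverse → story.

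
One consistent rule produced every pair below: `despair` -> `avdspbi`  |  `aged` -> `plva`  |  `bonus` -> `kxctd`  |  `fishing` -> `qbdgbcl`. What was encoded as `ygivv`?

three

d(3)→a(0) and e(4)→v(21) fit y≡21x+15 (mod 26); the inverse of 21 mod 26 is 5. This is an affine cipher: with a=0,…,z=25, each position x becomes (21x+15) mod 26.
Decoding ygivv: y(24)→5·(24−15)≡19=t; g(6)→5·(6−15)≡7=h; i(8)→5·(8−15)≡17=r; v(21)→5·(21−15)≡4=e; v(21)→5·(21−15)≡4=e (all mod 26).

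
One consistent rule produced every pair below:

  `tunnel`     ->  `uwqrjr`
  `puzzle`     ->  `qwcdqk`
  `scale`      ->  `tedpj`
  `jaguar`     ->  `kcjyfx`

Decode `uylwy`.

twist

In tunnel: t→u is +1, u→w is +2, n→q is +3, n→r is +4 — the shift increases by 1 each position. Each letter shifts forward by (position + 1), i.e. 1, 2, 3, … — the shift grows by one for each successive letter.
Undoing it on uylwy: u−1=t, y−2=w, l−3=i, w−4=s, y−5=t.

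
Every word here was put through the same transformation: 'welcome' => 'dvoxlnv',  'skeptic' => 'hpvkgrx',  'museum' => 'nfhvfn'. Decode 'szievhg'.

Each letter is replaced by its mirror in the alphabet: a↔z, b↔y, c↔x, and so on (the Atbash cipher).
Undoing it on szievhg: s↔h, z↔a, i↔r, e↔v, v↔e, h↔s, g↔t.

harvest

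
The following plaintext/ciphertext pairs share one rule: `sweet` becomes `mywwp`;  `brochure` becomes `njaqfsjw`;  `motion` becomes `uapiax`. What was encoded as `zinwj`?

s(18)→m(12) and w(22)→y(24) fit y≡3x+10 (mod 26); the inverse of 3 mod 26 is 9. This is an affine cipher: with a=0,…,z=25, each position x becomes (3x+10) mod 26.
Reversing it on zinwj: z(25)→9·(25−10)≡5=f; i(8)→9·(8−10)≡8=i; n(13)→9·(13−10)≡1=b; w(22)→9·(22−10)≡4=e; j(9)→9·(9−10)≡17=r (all mod 26).

fiber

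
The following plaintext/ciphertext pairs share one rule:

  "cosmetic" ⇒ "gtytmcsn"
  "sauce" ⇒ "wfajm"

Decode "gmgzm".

chase

In cosmetic: c→g is +4, o→t is +5, s→y is +6, m→t is +7 — the shift increases by 1 each position. The shift increases by 1 at each position, starting from +4: 4, 5, 6, ….
Undoing it on gmgzm: g−4=c, m−5=h, g−6=a, z−7=s, m−8=e.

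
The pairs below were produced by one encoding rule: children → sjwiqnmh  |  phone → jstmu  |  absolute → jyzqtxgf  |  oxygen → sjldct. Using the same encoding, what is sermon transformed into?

strwjx

The word is reversed, then every letter is shifted forward by 5.
Applying it to sermon: reverse → nomres; then shift: n+5=s, o+5=t, m+5=r, r+5=w, e+5=j, s+5=x.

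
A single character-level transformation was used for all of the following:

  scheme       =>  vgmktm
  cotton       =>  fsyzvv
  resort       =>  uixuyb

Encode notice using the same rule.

In scheme: s→v is +3, c→g is +4, h→m is +5, e→k is +6 — the shift increases by 1 each position. The shift increases by 1 at each position, starting from +3: 3, 4, 5, ….
For notice: n+3=q, o+4=s, t+5=y, i+6=o, c+7=j, e+8=m.

qsyojm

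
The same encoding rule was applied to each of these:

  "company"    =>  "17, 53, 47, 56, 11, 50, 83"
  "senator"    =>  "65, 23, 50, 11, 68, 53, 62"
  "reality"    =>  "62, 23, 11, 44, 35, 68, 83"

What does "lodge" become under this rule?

c(#3)→17 and o(#15)→53: differences scale by 3, so n = 3·pos + 8. The formula is n = 3×(alphabet index, a=1) + 8.
For lodge: l=12→44, o=15→53, d=4→20, g=7→29, e=5→23.

44, 53, 20, 29, 23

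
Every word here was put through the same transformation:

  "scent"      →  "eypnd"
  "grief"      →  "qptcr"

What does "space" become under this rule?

The word is reversed, then every letter is shifted forward by 11.
On space: reverse → ecaps; then shift: e+11=p, c+11=n, a+11=l, p+11=a, s+11=d.

pnlad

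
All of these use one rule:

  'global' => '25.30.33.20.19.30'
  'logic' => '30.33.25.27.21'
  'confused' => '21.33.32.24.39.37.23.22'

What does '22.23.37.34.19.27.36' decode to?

g is letter #7 and maps to 25: an offset of 18. Each letter is replaced by its alphabet position (a=1..z=26) + 18.
Reversing it on 22.23.37.34.19.27.36: 22→(22−18)÷1=4=d, 23→(23−18)÷1=5=e, 37→(37−18)÷1=19=s, 34→(34−18)÷1=16=p, 19→(19−18)÷1=1=a, 27→(27−18)÷1=9=i, 36→(36−18)÷1=18=r.

despair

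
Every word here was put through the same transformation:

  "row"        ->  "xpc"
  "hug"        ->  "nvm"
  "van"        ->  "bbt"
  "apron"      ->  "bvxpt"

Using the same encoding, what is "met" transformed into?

The shift depends on letter class: consonant r→x is +6, but vowel o→p is +1. Two shifts are in play — +1 for a/e/i/o/u, +6 for every other letter.
For met: m(cons)+6=s, e(vowel)+1=f, t(cons)+6=z.

sfz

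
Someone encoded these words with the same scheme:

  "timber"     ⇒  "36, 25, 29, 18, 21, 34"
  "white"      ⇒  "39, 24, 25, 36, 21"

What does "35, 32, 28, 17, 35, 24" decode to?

splash

t is letter #20 and maps to 36: an offset of 16. Each letter is replaced by its alphabet position (a=1..z=26) + 16.
Reversing it on 35, 32, 28, 17, 35, 24: 35→(35−16)÷1=19=s, 32→(32−16)÷1=16=p, 28→(28−16)÷1=12=l, 17→(17−16)÷1=1=a, 35→(35−16)÷1=19=s, 24→(24−16)÷1=8=h.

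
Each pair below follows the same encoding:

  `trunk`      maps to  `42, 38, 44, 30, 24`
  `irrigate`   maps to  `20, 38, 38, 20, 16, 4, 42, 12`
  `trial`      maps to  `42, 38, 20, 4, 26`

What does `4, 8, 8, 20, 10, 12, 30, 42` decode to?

t(#20)→42 and r(#18)→38: differences scale by 2, so n = 2·pos + 2. The formula is n = 2×(alphabet index, a=1) + 2.
Decoding 4, 8, 8, 20, 10, 12, 30, 42: 4→(4−2)÷2=1=a, 8→(8−2)÷2=3=c, 8→(8−2)÷2=3=c, 20→(20−2)÷2=9=i, 10→(10−2)÷2=4=d, 12→(12−2)÷2=5=e, 30→(30−2)÷2=14=n, 42→(42−2)÷2=20=t.

accident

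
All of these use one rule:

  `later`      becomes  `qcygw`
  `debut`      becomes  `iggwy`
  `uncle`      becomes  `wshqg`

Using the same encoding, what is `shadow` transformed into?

The shift depends on letter class: consonant l→q is +5, but vowel a→c is +2. The rule splits by letter class: vowels +2, consonants +5.
On shadow: s(cons)+5=x, h(cons)+5=m, a(vowel)+2=c, d(cons)+5=i, o(vowel)+2=q, w(cons)+5=b.

xmciqb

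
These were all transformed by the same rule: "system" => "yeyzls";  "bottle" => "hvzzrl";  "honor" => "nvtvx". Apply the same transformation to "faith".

The shift depends on letter class: consonant s→y is +6, but vowel e→l is +7. Two shifts are in play — +7 for a/e/i/o/u, +6 for every other letter.
For faith: f(cons)+6=l, a(vowel)+7=h, i(vowel)+7=p, t(cons)+6=z, h(cons)+6=n.

lhpzn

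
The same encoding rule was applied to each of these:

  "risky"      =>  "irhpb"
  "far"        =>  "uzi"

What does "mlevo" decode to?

novel

This is the alphabet-reversal cipher (Atbash): a becomes z, b becomes y, etc.
Decoding mlevo: m↔n, l↔o, e↔v, v↔e, o↔l.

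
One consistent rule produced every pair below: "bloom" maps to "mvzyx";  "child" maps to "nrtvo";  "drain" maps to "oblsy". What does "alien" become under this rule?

Shifts by position in bloom: pos 0: b→m (+11), pos 1: l→v (+10), pos 2: o→z (+11), pos 3: o→y (+10) — repeating every 2. A repeating key of period 2 is used — shifts +11, +10 over and over.
Applying it to alien: a+11=l, l+10=v, i+11=t, e+10=o, n+11=y.

lvtoy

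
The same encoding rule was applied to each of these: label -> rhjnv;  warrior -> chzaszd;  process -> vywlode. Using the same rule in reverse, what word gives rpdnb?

Each letter shifts forward by (position + 6), i.e. 6, 7, 8, … — the shift grows by one for each successive letter.
Decoding rpdnb: r−6=l, p−7=i, d−8=v, n−9=e, b−10=r.

liver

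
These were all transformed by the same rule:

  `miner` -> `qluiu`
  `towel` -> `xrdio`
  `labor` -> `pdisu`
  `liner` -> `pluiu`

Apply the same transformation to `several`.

whciuhp

Shifts by position in miner: pos 0: m→q (+4), pos 1: i→l (+3), pos 2: n→u (+7), pos 3: e→i (+4), pos 4: r→u (+3) — repeating every 3. A repeating key of period 3 is used — shifts +4, +3, +7 over and over.
On several: s+4=w, e+3=h, v+7=c, e+4=i, r+3=u, a+7=h, l+4=p.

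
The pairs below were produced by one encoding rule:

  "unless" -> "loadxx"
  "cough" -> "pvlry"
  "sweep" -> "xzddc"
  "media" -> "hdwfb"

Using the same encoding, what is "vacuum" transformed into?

sbpllh

u(20)→l(11) and n(13)→o(14) fit y≡7x+1 (mod 26); the inverse of 7 mod 26 is 15. Each letter's alphabet position (a=0..z=25) is mapped through 7·x+1 mod 26 — an affine cipher.
On vacuum: v(21)→7·21+1≡18=s; a(0)→7·0+1≡1=b; c(2)→7·2+1≡15=p; u(20)→7·20+1≡11=l; u(20)→7·20+1≡11=l; m(12)→7·12+1≡7=h (all mod 26).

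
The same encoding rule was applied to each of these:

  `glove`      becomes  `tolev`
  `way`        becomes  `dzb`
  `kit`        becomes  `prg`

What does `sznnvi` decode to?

This is the alphabet-reversal cipher (Atbash): a becomes z, b becomes y, etc.
Decoding sznnvi: s↔h, z↔a, n↔m, n↔m, v↔e, i↔r.

hammer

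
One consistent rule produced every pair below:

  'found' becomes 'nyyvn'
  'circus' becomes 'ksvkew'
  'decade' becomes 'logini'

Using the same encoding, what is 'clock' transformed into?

kvsku

Shifts by position in found: pos 0: f→n (+8), pos 1: o→y (+10), pos 2: u→y (+4), pos 3: n→v (+8), pos 4: d→n (+10) — repeating every 3. A repeating key of period 3 is used — shifts +8, +10, +4 over and over.
On clock: c+8=k, l+10=v, o+4=s, c+8=k, k+10=u.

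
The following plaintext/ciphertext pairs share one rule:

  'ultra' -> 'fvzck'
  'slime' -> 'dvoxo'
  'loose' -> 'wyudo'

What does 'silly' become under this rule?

Shifts by position in ultra: pos 0: u→f (+11), pos 1: l→v (+10), pos 2: t→z (+6), pos 3: r→c (+11), pos 4: a→k (+10) — repeating every 3. A repeating key of period 3 is used — shifts +11, +10, +6 over and over.
For silly: s+11=d, i+10=s, l+6=r, l+11=w, y+10=i.

dsrwi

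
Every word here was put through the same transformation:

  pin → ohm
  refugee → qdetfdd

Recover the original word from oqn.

pro

It's a constant shift of +25 (ROT25).
Reversing it on oqn: o−25=p, q−25=r, n−25=o.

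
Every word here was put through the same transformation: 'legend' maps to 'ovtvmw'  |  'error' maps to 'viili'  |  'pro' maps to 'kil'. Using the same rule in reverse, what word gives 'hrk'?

Each pair mirrors across the alphabet (l↔o, e↔v, g↔t): positions sum to 25. Letters are reflected about the middle of the alphabet (position → 25−position): Atbash.
Decoding hrk: h↔s, r↔i, k↔p.

sip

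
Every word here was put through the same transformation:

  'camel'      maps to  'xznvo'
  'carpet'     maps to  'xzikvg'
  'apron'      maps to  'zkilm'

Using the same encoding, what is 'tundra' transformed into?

Letters are reflected about the middle of the alphabet (position → 25−position): Atbash.
On tundra: t↔g, u↔f, n↔m, d↔w, r↔i, a↔z.

gfmwiz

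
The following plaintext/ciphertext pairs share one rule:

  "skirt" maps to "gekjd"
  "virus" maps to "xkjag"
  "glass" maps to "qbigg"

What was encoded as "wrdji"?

s(18)→g(6) and k(10)→e(4) fit y≡23x+8 (mod 26); the inverse of 23 mod 26 is 17. Treating letters as 0–25, the rule is x ↦ 23x + 8 (mod 26).
Reversing it on wrdji: w(22)→17·(22−8)≡4=e; r(17)→17·(17−8)≡23=x; d(3)→17·(3−8)≡19=t; j(9)→17·(9−8)≡17=r; i(8)→17·(8−8)≡0=a (all mod 26).

extra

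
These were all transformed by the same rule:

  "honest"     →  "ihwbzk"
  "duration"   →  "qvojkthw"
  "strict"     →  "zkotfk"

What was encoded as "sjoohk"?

h(7)→i(8) and o(14)→h(7) fit y≡11x+9 (mod 26); the inverse of 11 mod 26 is 19. Treating letters as 0–25, the rule is x ↦ 11x + 9 (mod 26).
Undoing it on sjoohk: s(18)→19·(18−9)≡15=p; j(9)→19·(9−9)≡0=a; o(14)→19·(14−9)≡17=r; o(14)→19·(14−9)≡17=r; h(7)→19·(7−9)≡14=o; k(10)→19·(10−9)≡19=t (all mod 26).

parrot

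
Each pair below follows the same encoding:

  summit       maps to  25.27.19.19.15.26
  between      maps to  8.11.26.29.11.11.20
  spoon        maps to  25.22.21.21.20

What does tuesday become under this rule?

s is letter #19 and maps to 25: an offset of 6. The number is (letter's place in the alphabet, a=1) + 6.
For tuesday: t=20→26, u=21→27, e=5→11, s=19→25, d=4→10, a=1→7, y=25→31.

26.27.11.25.10.7.31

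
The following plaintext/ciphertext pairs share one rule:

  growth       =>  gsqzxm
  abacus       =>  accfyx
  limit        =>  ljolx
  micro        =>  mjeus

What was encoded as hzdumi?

hybrid

In growth: g→g is +0, r→s is +1, o→q is +2, w→z is +3 — the shift increases by 1 each position. The shift increases by 1 at each position, starting from +0: 0, 1, 2, ….
Decoding hzdumi: h−0=h, z−1=y, d−2=b, u−3=r, m−4=i, i−5=d.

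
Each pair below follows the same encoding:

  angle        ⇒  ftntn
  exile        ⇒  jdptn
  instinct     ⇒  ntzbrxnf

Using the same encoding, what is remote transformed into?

wktwco

Each letter shifts forward by (position + 5), i.e. 5, 6, 7, … — the shift grows by one for each successive letter.
For remote: r+5=w, e+6=k, m+7=t, o+8=w, t+9=c, e+10=o.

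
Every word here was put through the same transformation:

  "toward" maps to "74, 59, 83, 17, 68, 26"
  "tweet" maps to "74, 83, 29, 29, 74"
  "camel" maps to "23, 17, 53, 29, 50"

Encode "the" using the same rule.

t(#20)→74 and o(#15)→59: differences scale by 3, so n = 3·pos + 14. The formula is n = 3×(alphabet index, a=1) + 14.
For the: t=20→74, h=8→38, e=5→29.

74, 38, 29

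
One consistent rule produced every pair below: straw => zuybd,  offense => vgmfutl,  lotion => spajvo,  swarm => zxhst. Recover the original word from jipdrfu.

chicken

Shifts by position in straw: pos 0: s→z (+7), pos 1: t→u (+1), pos 2: r→y (+7), pos 3: a→b (+1) — repeating every 2. It's a Vigenère-style cipher with numeric key [7,1]: position i shifts by key[i mod 2].
Decoding jipdrfu: j−7=c, i−1=h, p−7=i, d−1=c, r−7=k, f−1=e, u−7=n.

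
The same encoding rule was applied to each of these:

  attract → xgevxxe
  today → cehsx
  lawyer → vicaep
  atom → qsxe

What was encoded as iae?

awe

Two steps: reverse the string, then apply a Caesar shift of +4.
Undoing it on iae: shift back: i−4=e, a−4=w, e−4=a → ewa; then reverse → awe.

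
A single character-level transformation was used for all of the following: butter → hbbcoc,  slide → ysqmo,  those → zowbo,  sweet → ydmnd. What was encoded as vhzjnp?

parade

In butter: b→h is +6, u→b is +7, t→b is +8, t→c is +9 — the shift increases by 1 each position. Letter i (0-indexed) is shifted by i+6, so successive shifts are 6, 7, 8, ….
Undoing it on vhzjnp: v−6=p, h−7=a, z−8=r, j−9=a, n−10=d, p−11=e.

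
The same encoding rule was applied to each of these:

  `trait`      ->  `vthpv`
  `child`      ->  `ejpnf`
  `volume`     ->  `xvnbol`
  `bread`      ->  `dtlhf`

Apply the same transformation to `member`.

olodlt

The shift depends on letter class: consonant t→v is +2, but vowel a→h is +7. Vowels shift forward by 7 and consonants shift forward by 2.
On member: m(cons)+2=o, e(vowel)+7=l, m(cons)+2=o, b(cons)+2=d, e(vowel)+7=l, r(cons)+2=t.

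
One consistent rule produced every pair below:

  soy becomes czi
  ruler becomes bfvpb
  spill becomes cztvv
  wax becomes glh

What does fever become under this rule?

Two shifts are in play — +11 for a/e/i/o/u, +10 for every other letter.
On fever: f(cons)+10=p, e(vowel)+11=p, v(cons)+10=f, e(vowel)+11=p, r(cons)+10=b.

ppfpb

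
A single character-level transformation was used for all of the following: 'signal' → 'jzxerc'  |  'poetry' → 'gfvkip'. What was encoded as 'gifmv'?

Compare letters: s→j is +17, i→z is +17, g→x is +17 — a constant shift. It's a constant shift of +17 (ROT17).
Undoing it on gifmv: g−17=p, i−17=r, f−17=o, m−17=v, v−17=e.

prove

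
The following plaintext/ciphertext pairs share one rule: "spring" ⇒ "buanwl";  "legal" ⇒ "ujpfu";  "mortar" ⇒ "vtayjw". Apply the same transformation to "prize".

Shifts by position in spring: pos 0: s→b (+9), pos 1: p→u (+5), pos 2: r→a (+9), pos 3: i→n (+5) — repeating every 2. It's a Vigenère-style cipher with numeric key [9,5]: position i shifts by key[i mod 2].
On prize: p+9=y, r+5=w, i+9=r, z+5=e, e+9=n.

ywren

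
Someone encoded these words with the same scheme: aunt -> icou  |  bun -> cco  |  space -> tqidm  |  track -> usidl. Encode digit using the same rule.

The shift depends on letter class: consonant n→o is +1, but vowel a→i is +8. The rule splits by letter class: vowels +8, consonants +1.
Applying it to digit: d(cons)+1=e, i(vowel)+8=q, g(cons)+1=h, i(vowel)+8=q, t(cons)+1=u.

eqhqu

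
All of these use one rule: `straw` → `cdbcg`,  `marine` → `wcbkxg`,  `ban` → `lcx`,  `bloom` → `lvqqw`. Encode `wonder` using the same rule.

The shift depends on letter class: consonant s→c is +10, but vowel a→c is +2. Vowels shift forward by 2 and consonants shift forward by 10.
For wonder: w(cons)+10=g, o(vowel)+2=q, n(cons)+10=x, d(cons)+10=n, e(vowel)+2=g, r(cons)+10=b.

gqxngb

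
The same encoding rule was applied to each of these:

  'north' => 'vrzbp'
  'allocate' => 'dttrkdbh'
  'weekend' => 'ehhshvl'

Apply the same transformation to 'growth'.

The shift depends on letter class: consonant n→v is +8, but vowel o→r is +3. The rule splits by letter class: vowels +3, consonants +8.
Applying it to growth: g(cons)+8=o, r(cons)+8=z, o(vowel)+3=r, w(cons)+8=e, t(cons)+8=b, h(cons)+8=p.

ozrebp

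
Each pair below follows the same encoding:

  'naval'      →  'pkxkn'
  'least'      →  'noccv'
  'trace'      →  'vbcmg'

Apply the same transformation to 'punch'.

Shifts by position in naval: pos 0: n→p (+2), pos 1: a→k (+10), pos 2: v→x (+2), pos 3: a→k (+10) — repeating every 2. It's a Vigenère-style cipher with numeric key [2,10]: position i shifts by key[i mod 2].
Applying it to punch: p+2=r, u+10=e, n+2=p, c+10=m, h+2=j.

repmj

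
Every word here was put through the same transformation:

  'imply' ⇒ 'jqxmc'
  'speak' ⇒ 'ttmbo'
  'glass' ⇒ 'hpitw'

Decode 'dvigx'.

Shifts by position in imply: pos 0: i→j (+1), pos 1: m→q (+4), pos 2: p→x (+8), pos 3: l→m (+1), pos 4: y→c (+4) — repeating every 3. The shifts repeat in a cycle of length 3: positions 0,1,… shift by +1, +4, +8, then the pattern repeats.
Undoing it on dvigx: d−1=c, v−4=r, i−8=a, g−1=f, x−4=t.

craft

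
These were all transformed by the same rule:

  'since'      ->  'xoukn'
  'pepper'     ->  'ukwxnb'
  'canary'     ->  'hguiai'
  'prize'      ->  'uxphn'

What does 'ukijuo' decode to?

pebble

The shift increases by 1 at each position, starting from +5: 5, 6, 7, ….
Reversing it on ukijuo: u−5=p, k−6=e, i−7=b, j−8=b, u−9=l, o−10=e.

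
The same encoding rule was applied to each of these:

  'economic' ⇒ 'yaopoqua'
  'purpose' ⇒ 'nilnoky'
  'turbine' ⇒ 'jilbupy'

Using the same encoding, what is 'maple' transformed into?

qcnry

Treating letters as 0–25, the rule is x ↦ 25x + 2 (mod 26).
Applying it to maple: m(12)→25·12+2≡16=q; a(0)→25·0+2≡2=c; p(15)→25·15+2≡13=n; l(11)→25·11+2≡17=r; e(4)→25·4+2≡24=y (all mod 26).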